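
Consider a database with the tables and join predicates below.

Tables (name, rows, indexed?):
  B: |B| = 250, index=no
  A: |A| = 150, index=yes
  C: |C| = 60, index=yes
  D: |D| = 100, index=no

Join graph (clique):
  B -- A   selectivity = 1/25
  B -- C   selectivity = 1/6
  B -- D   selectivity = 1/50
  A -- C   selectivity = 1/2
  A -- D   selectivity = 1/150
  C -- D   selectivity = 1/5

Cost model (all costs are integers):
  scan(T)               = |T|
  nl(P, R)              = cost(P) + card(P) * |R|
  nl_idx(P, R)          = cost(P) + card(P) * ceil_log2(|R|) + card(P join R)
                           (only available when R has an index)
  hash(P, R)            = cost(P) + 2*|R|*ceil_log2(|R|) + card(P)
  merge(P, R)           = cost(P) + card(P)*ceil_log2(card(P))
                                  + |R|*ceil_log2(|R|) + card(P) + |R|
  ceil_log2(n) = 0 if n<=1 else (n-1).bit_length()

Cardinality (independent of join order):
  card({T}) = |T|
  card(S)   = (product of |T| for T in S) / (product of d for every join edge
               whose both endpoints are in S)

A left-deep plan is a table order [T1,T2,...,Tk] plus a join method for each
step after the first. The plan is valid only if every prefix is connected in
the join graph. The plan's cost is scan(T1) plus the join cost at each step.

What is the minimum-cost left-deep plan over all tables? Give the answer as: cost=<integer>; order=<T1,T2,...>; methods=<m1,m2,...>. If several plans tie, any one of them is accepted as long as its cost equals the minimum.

Selinger DP (subsets sized 1..n):
  {B}: scan cost=250, card=250
  {A}: scan cost=150, card=150
  {C}: scan cost=60, card=60
  {D}: scan cost=100, card=100
  {AB}: card=1500; try (A,hash)→2900, (B,merge)→3750, (A,nl_idx)→3750, (A,merge)→3850, (B,hash)→4300, (B,nl)→37650 …(+1); best=2900 via (A,hash)
  {BC}: card=2500; try (C,hash)→1220, (B,merge)→2730, (C,merge)→2920, (B,hash)→4120, (C,nl_idx)→4250, (B,nl)→15060 …(+1); best=1220 via (C,hash)
  {BD}: card=500; try (D,hash)→1900, (B,merge)→3150, (D,merge)→3300, (B,hash)→4200, (B,nl)→25100, (D,nl)→25250; best=1900 via (D,hash)
  {AC}: card=4500; try (C,hash)→1020, (A,merge)→1830, (C,merge)→1920, (A,hash)→2520, (A,nl_idx)→5040, (C,nl_idx)→5550 …(+2); best=1020 via (C,hash)
  {AD}: card=100; try (A,nl_idx)→1000, (D,hash)→1700, (A,merge)→2250, (D,merge)→2300, (A,hash)→2600, (A,nl)→15100 …(+1); best=1000 via (A,nl_idx)
  {CD}: card=1200; try (C,hash)→920, (D,merge)→1280, (C,merge)→1320, (D,hash)→1520, (C,nl_idx)→1900, (D,nl)→6060 …(+1); best=920 via (C,hash)
  {ABC}: card=7500; try (C,hash)→5120, (A,hash)→6120, (B,hash)→9520, (C,nl_idx)→19400, (C,merge)→21320, (A,nl_idx)→28720 …(+5); best=5120 via (C,hash)
  {ABD}: card=20; try (B,merge)→4050, (A,hash)→4800, (B,hash)→5100, (D,hash)→5800, (A,nl_idx)→5920, (A,merge)→8250 …(+4); best=4050 via (B,merge)
  {BCD}: card=1000; try (C,hash)→3120, (D,hash)→5120, (C,nl_idx)→5900, (B,hash)→6120, (C,merge)→7320, (B,merge)→17570 …(+4); best=3120 via (C,hash)
  {ACD}: card=600; try (C,hash)→1820, (C,nl_idx)→2200, (C,merge)→2220, (A,hash)→4520, (D,hash)→6920, (C,nl)→7000 …(+5); best=1820 via (C,hash)
  {ABCD}: card=20; try (C,nl_idx)→4190, (C,merge)→4590, (C,hash)→4790, (C,nl)→5250, (B,hash)→6420, (A,hash)→6520 …(+8); best=4190 via (C,nl_idx)

cost=4190; order=D,A,B,C; methods=nl_idx,merge,nl_idx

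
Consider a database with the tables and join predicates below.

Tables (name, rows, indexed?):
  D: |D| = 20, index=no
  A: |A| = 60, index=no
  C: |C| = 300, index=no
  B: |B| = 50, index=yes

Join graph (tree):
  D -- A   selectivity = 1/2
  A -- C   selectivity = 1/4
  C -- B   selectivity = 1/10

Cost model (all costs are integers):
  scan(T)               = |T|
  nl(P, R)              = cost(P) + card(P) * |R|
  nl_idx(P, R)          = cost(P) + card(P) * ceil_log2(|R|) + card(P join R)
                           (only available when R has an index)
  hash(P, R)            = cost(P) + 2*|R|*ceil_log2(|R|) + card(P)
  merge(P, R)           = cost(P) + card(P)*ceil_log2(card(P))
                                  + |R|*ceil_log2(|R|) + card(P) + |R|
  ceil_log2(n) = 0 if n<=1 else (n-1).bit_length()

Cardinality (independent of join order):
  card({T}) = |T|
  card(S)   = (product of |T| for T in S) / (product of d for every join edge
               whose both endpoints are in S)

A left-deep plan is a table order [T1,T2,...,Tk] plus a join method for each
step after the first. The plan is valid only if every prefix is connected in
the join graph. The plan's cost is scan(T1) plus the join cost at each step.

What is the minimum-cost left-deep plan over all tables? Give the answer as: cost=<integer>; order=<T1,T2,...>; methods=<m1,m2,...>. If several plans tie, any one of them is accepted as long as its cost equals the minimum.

Selinger DP (subsets sized 1..n):
  {D}: scan cost=20, card=20
  {A}: scan cost=60, card=60
  {C}: scan cost=300, card=300
  {B}: scan cost=50, card=50
  {AD}: card=600; try (D,hash)→320, (A,merge)→560, (D,merge)→600, (A,hash)→760, (A,nl)→1220, (D,nl)→1260; best=320 via (D,hash)
  {AC}: card=4500; try (A,hash)→1320, (C,merge)→3480, (A,merge)→3720, (C,hash)→5520, (C,nl)→18060, (A,nl)→18300; best=1320 via (A,hash)
  {BC}: card=1500; try (B,hash)→1200, (C,merge)→3400, (B,nl_idx)→3600, (B,merge)→3650, (C,hash)→5500, (C,nl)→15050 …(+1); best=1200 via (B,hash)
  {ACD}: card=45000; try (D,hash)→6020, (C,hash)→6320, (C,merge)→9920, (D,merge)→64440, (D,nl)→91320, (C,nl)→180320; best=6020 via (D,hash)
  {ABC}: card=22500; try (A,hash)→3420, (B,hash)→6420, (A,merge)→19620, (B,nl_idx)→50820, (B,merge)→64670, (A,nl)→91200 …(+1); best=3420 via (A,hash)
  {ABCD}: card=225000; try (D,hash)→26120, (B,hash)→51620, (D,merge)→363540, (D,nl)→453420, (B,nl_idx)→501020, (B,merge)→771370 …(+1); best=26120 via (D,hash)

cost=26120; order=C,B,A,D; methods=hash,hash,hash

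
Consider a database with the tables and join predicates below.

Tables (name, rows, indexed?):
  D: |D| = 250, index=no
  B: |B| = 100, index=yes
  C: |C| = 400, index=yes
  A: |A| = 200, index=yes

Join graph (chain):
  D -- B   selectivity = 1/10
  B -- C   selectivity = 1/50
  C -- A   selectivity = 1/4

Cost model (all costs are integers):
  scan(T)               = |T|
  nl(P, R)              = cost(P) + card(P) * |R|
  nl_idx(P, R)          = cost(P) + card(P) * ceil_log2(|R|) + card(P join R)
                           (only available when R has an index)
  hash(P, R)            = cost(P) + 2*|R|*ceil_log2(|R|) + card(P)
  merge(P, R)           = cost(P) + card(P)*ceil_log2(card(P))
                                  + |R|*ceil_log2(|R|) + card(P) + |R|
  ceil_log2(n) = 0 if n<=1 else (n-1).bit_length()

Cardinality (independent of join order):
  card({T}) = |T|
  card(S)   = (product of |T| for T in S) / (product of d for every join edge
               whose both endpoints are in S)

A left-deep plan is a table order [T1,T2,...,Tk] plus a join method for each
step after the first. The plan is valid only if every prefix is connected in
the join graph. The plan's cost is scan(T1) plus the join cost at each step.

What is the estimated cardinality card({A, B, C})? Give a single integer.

40000

Tables in S: A(200), B(100), C(400)
Edges inside S: B-C(d=50), C-A(d=4)
numerator = 200 * 100 * 400 = 8000000
denominator = 50 * 4 = 200
card(S) = 8000000 / 200 = 40000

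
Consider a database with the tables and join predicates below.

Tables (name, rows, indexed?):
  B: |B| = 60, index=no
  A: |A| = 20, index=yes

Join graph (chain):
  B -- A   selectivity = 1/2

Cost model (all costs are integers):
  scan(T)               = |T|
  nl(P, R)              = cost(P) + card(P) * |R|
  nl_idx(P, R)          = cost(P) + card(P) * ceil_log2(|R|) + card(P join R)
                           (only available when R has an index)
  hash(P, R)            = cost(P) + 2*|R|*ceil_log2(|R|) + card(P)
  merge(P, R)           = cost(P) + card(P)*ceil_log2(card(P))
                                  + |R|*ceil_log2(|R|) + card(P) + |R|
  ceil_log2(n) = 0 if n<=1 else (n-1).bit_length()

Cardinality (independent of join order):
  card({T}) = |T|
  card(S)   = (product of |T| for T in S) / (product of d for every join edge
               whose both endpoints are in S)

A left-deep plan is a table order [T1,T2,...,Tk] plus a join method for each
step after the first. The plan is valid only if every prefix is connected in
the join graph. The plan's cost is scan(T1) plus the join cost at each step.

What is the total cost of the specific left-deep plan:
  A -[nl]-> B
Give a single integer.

1220

step 1: scan A: cost=20, card=20
step 2: join B via nl
    card(P join B) = 20*60/(2) = 600
    cost = 20 + 20*60 = 1220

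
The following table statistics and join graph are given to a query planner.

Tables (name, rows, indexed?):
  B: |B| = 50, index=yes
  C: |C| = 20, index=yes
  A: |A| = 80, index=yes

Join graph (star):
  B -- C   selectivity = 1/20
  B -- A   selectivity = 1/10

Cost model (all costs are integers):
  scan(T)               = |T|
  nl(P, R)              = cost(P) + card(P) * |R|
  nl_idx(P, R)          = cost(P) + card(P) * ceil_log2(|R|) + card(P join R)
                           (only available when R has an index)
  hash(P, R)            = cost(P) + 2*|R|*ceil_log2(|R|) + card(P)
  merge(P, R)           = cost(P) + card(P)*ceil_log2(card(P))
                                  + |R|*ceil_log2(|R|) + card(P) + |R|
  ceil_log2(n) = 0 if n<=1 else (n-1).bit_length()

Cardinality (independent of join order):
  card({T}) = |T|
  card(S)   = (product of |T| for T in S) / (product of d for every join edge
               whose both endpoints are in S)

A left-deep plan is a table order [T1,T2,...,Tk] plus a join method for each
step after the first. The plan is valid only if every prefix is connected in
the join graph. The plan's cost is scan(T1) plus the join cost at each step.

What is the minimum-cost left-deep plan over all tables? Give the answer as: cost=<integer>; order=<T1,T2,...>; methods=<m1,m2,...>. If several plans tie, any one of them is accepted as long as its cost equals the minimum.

cost=940; order=C,B,A; methods=nl_idx,nl_idx

Selinger DP (subsets sized 1..n):
  {B}: scan cost=50, card=50
  {C}: scan cost=20, card=20
  {A}: scan cost=80, card=80
  {BC}: card=50; try (B,nl_idx)→190, (C,hash)→300, (C,nl_idx)→350, (B,merge)→490, (C,merge)→520, (B,hash)→640 …(+2); best=190 via (B,nl_idx)
  {AB}: card=400; try (B,hash)→760, (A,nl_idx)→800, (B,nl_idx)→960, (A,merge)→1040, (B,merge)→1070, (A,hash)→1220 …(+2); best=760 via (B,hash)
  {ABC}: card=400; try (A,nl_idx)→940, (A,merge)→1180, (C,hash)→1360, (A,hash)→1360, (C,nl_idx)→3160, (A,nl)→4190 …(+2); best=940 via (A,nl_idx)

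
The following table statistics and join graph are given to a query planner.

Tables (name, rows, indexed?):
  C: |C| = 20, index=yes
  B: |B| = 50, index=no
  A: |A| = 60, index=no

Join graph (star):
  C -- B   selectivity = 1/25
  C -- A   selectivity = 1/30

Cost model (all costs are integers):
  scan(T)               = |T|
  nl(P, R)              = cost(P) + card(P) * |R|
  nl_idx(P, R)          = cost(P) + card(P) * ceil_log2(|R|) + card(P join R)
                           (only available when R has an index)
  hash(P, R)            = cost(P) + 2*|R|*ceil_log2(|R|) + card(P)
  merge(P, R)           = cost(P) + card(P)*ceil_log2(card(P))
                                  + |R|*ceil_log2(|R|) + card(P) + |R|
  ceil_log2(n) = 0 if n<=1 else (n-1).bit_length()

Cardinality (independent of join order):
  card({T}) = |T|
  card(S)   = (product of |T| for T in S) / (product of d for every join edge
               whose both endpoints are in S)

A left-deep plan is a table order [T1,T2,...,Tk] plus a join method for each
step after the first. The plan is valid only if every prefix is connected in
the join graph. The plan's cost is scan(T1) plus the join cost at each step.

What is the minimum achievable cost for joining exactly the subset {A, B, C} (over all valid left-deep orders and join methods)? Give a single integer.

950

Selinger DP over subsets of {A,B,C}:
  {C}: scan cost=20, card=20
  {B}: scan cost=50, card=50
  {A}: scan cost=60, card=60
  {BC}: card=40; try (C,hash)→300, (C,nl_idx)→340, (B,merge)→490, (C,merge)→520, (B,hash)→640, (B,nl)→1020 …(+1); best=300 via (C,hash)
  {AC}: card=40; try (C,hash)→320, (C,nl_idx)→400, (A,merge)→560, (C,merge)→600, (A,hash)→760, (A,nl)→1220 …(+1); best=320 via (C,hash)
  {ABC}: card=80; try (B,merge)→950, (B,hash)→960, (A,merge)→1000, (A,hash)→1060, (B,nl)→2320, (A,nl)→2700; best=950 via (B,merge)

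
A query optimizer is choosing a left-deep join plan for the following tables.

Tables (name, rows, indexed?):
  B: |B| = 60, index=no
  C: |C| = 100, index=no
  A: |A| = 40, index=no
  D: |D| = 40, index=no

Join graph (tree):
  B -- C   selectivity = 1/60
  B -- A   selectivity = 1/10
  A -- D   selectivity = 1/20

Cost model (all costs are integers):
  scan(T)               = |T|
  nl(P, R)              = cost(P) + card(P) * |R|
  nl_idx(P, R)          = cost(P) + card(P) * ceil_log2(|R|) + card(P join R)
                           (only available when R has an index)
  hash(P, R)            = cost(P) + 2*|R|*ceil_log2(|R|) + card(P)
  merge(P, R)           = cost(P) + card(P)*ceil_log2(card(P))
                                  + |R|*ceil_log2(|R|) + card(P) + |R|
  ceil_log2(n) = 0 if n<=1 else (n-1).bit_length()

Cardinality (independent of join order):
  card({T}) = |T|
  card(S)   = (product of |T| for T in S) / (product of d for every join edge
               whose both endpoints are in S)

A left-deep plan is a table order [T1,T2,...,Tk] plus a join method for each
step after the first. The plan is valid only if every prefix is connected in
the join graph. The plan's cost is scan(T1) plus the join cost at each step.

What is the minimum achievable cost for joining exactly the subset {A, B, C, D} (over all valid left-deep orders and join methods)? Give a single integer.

Selinger DP over subsets of {A,B,C,D}:
  {B}: scan cost=60, card=60
  {C}: scan cost=100, card=100
  {A}: scan cost=40, card=40
  {D}: scan cost=40, card=40
  {BC}: card=100; try (B,hash)→920, (C,merge)→1280, (B,merge)→1320, (C,hash)→1520, (C,nl)→6060, (B,nl)→6100; best=920 via (B,hash)
  {AB}: card=240; try (A,hash)→600, (B,merge)→740, (A,merge)→760, (B,hash)→800, (B,nl)→2440, (A,nl)→2460; best=600 via (A,hash)
  {AD}: card=80; try (D,hash)→560, (A,hash)→560, (D,merge)→600, (A,merge)→600, (D,nl)→1640, (A,nl)→1640; best=560 via (D,hash)
  {ABC}: card=400; try (A,hash)→1500, (A,merge)→2000, (C,hash)→2240, (C,merge)→3560, (A,nl)→4920, (C,nl)→24600; best=1500 via (A,hash)
  {ABD}: card=480; try (D,hash)→1320, (B,hash)→1360, (B,merge)→1620, (D,merge)→3040, (B,nl)→5360, (D,nl)→10200; best=1320 via (D,hash)
  {ABCD}: card=800; try (D,hash)→2380, (C,hash)→3200, (D,merge)→5780, (C,merge)→6920, (D,nl)→17500, (C,nl)→49320; best=2380 via (D,hash)

2380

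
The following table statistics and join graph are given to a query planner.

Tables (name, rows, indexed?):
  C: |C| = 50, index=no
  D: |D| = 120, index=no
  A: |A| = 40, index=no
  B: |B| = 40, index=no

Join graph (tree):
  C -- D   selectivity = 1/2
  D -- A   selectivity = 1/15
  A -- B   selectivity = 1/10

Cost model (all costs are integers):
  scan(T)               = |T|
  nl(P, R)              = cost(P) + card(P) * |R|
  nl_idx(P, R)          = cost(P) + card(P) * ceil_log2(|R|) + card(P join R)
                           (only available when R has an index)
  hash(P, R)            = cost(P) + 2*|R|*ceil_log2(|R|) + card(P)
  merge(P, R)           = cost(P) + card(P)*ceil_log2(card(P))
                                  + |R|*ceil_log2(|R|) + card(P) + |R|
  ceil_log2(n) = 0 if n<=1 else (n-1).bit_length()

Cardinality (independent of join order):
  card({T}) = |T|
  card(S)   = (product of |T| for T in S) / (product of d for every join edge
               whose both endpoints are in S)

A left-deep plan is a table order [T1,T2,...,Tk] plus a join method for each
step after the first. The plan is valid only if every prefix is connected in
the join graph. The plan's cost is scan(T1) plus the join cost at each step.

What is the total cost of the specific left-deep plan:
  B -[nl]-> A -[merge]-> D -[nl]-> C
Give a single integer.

step 1: scan B: cost=40, card=40
step 2: join A via nl
    card(P join A) = 40*40/(10) = 160
    cost = 40 + 40*40 = 1640
step 3: join D via merge
    card(P join D) = 160*120/(15) = 1280
    cost = 1640 + 160*8 + 120*7 + 160 + 120 = 4040
step 4: join C via nl
    card(P join C) = 1280*50/(2) = 32000
    cost = 4040 + 1280*50 = 68040

68040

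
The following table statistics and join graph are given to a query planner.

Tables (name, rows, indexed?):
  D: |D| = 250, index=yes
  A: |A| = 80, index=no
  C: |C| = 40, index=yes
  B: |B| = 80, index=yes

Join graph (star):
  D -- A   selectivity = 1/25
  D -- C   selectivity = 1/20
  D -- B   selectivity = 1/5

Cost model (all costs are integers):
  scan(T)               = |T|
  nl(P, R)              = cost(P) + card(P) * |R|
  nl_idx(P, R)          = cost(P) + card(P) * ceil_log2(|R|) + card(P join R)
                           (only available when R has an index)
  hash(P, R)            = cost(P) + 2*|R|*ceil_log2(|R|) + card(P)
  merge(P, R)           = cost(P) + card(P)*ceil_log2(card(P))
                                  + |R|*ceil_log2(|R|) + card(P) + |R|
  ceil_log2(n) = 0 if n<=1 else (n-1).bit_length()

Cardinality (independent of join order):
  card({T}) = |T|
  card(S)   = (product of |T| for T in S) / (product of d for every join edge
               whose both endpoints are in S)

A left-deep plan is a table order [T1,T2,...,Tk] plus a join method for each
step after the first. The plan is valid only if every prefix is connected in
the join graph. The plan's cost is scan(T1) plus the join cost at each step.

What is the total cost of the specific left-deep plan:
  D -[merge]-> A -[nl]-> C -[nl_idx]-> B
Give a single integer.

step 1: scan D: cost=250, card=250
step 2: join A via merge
    card(P join A) = 250*80/(25) = 800
    cost = 250 + 250*8 + 80*7 + 250 + 80 = 3140
step 3: join C via nl
    card(P join C) = 800*40/(20) = 1600
    cost = 3140 + 800*40 = 35140
step 4: join B via nl_idx
    card(P join B) = 1600*80/(5) = 25600
    cost = 35140 + 1600*7 + 25600 = 71940

71940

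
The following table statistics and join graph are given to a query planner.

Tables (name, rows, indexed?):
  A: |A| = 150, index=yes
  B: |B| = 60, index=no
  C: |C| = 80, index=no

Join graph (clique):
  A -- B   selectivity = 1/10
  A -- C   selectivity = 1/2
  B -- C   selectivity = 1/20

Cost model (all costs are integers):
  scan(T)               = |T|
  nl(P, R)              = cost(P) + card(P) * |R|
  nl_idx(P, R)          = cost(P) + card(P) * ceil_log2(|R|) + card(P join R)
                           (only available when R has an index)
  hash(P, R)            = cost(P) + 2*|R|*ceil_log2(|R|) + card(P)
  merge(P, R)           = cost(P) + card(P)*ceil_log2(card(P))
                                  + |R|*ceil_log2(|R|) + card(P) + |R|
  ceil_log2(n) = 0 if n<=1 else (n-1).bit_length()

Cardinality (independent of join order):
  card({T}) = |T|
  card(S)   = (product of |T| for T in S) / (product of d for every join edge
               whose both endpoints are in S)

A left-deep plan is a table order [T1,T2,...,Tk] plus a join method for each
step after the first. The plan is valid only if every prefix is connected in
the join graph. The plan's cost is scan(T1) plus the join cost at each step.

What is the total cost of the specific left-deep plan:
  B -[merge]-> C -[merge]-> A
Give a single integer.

4630

step 1: scan B: cost=60, card=60
step 2: join C via merge
    card(P join C) = 60*80/(20) = 240
    cost = 60 + 60*6 + 80*7 + 60 + 80 = 1120
step 3: join A via merge
    card(P join A) = 240*150/(10*2) = 1800
    cost = 1120 + 240*8 + 150*8 + 240 + 150 = 4630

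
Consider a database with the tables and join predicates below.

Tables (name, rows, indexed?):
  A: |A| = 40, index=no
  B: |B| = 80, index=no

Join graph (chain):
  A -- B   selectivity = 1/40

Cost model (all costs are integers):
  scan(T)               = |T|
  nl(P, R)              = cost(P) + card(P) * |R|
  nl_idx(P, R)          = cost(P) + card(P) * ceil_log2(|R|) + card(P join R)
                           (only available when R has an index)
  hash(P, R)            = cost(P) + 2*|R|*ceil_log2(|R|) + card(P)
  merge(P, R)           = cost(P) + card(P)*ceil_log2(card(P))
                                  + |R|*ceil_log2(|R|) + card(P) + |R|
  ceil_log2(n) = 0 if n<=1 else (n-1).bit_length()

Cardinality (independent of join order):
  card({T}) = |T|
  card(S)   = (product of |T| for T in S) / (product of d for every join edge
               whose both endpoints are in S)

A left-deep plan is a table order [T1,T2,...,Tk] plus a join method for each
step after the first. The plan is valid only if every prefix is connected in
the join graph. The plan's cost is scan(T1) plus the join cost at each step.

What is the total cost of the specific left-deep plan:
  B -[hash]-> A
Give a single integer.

step 1: scan B: cost=80, card=80
step 2: join A via hash
    card(P join A) = 80*40/(40) = 80
    cost = 80 + 2*40*6 + 80 = 640

640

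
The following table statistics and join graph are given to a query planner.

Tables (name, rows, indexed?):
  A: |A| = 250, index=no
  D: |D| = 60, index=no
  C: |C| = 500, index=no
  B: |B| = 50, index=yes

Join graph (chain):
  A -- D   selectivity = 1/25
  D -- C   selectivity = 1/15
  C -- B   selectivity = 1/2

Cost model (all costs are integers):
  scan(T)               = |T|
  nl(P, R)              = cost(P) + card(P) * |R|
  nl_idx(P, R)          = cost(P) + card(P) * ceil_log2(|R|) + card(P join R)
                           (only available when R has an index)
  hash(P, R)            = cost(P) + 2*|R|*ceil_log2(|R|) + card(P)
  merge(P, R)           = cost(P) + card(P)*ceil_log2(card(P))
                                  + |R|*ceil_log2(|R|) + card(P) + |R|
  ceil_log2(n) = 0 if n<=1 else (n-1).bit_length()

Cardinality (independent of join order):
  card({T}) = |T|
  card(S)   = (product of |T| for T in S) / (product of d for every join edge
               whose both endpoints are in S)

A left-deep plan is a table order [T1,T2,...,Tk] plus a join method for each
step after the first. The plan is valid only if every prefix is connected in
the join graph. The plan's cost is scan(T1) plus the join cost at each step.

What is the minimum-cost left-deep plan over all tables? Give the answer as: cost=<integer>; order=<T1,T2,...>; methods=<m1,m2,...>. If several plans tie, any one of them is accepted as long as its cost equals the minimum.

cost=28320; order=C,D,A,B; methods=hash,hash,hash

Selinger DP (subsets sized 1..n):
  {A}: scan cost=250, card=250
  {D}: scan cost=60, card=60
  {C}: scan cost=500, card=500
  {B}: scan cost=50, card=50
  {AD}: card=600; try (D,hash)→1220, (A,merge)→2730, (D,merge)→2920, (A,hash)→4120, (A,nl)→15060, (D,nl)→15250; best=1220 via (D,hash)
  {CD}: card=2000; try (D,hash)→1720, (C,merge)→5480, (D,merge)→5920, (C,hash)→9120, (C,nl)→30060, (D,nl)→30500; best=1720 via (D,hash)
  {BC}: card=12500; try (B,hash)→1600, (C,merge)→5400, (B,merge)→5850, (C,hash)→9100, (B,nl_idx)→16000, (C,nl)→25050 …(+1); best=1600 via (B,hash)
  {ACD}: card=20000; try (A,hash)→7720, (C,hash)→10820, (C,merge)→12820, (A,merge)→27970, (C,nl)→301220, (A,nl)→501720; best=7720 via (A,hash)
  {BCD}: card=50000; try (B,hash)→4320, (D,hash)→14820, (B,merge)→26070, (B,nl_idx)→63720, (B,nl)→101720, (D,merge)→189520 …(+1); best=4320 via (B,hash)
  {ABCD}: card=500000; try (B,hash)→28320, (A,hash)→58320, (B,merge)→328070, (B,nl_idx)→627720, (A,merge)→856570, (B,nl)→1007720 …(+1); best=28320 via (B,hash)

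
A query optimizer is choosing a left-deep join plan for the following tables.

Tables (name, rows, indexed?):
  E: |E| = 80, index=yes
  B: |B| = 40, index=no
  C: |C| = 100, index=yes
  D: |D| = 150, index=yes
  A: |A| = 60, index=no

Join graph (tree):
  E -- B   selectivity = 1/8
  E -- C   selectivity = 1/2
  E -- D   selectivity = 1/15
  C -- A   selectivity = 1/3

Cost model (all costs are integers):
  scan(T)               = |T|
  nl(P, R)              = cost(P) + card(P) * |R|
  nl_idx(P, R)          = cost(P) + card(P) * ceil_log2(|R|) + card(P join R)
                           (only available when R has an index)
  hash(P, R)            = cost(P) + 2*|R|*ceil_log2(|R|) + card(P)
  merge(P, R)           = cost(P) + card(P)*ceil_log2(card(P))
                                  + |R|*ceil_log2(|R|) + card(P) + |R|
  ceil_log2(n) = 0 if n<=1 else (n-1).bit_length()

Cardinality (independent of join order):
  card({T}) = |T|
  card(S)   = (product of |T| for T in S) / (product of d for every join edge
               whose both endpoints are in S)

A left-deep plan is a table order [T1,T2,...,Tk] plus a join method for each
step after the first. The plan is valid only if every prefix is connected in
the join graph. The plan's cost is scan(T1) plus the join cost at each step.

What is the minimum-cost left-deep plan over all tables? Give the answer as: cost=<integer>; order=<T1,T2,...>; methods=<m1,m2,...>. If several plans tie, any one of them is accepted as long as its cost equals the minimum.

cost=208820; order=D,E,B,C,A; methods=hash,hash,hash,hash

Selinger DP (subsets sized 1..n):
  {E}: scan cost=80, card=80
  {B}: scan cost=40, card=40
  {C}: scan cost=100, card=100
  {D}: scan cost=150, card=150
  {A}: scan cost=60, card=60
  {BE}: card=400; try (B,hash)→640, (E,nl_idx)→720, (E,merge)→960, (B,merge)→1000, (E,hash)→1200, (E,nl)→3240 …(+1); best=640 via (B,hash)
  {CE}: card=4000; try (E,hash)→1320, (C,merge)→1520, (E,merge)→1540, (C,hash)→1560, (C,nl_idx)→4640, (E,nl_idx)→4800 …(+2); best=1320 via (E,hash)
  {DE}: card=800; try (E,hash)→1420, (D,nl_idx)→1520, (E,nl_idx)→2000, (D,merge)→2070, (E,merge)→2140, (D,hash)→2560 …(+2); best=1420 via (E,hash)
  {AC}: card=2000; try (A,hash)→920, (C,merge)→1280, (A,merge)→1320, (C,hash)→1520, (C,nl_idx)→2480, (C,nl)→6060 …(+1); best=920 via (A,hash)
  {BCE}: card=20000; try (C,hash)→2440, (C,merge)→5440, (B,hash)→5800, (C,nl_idx)→23440, (C,nl)→40640, (B,merge)→53600 …(+1); best=2440 via (C,hash)
  {BDE}: card=4000; try (B,hash)→2700, (D,hash)→3440, (D,merge)→5990, (D,nl_idx)→7840, (B,merge)→10500, (B,nl)→33420 …(+1); best=2700 via (B,hash)
  {CDE}: card=40000; try (C,hash)→3620, (D,hash)→7720, (C,merge)→11020, (C,nl_idx)→47020, (D,merge)→54670, (D,nl_idx)→73320 …(+2); best=3620 via (C,hash)
  {ACE}: card=80000; try (E,hash)→4040, (A,hash)→6040, (E,merge)→25560, (A,merge)→53740, (E,nl_idx)→94920, (E,nl)→160920 …(+1); best=4040 via (E,hash)
  {BCDE}: card=200000; try (C,hash)→8100, (D,hash)→24840, (B,hash)→44100, (C,merge)→55500, (C,nl_idx)→230700, (D,merge)→323790 …(+5); best=8100 via (C,hash)
  {ABCE}: card=400000; try (A,hash)→23160, (B,hash)→84520, (A,merge)→322860, (A,nl)→1202440, (B,merge)→1444320, (B,nl)→3204040; best=23160 via (A,hash)
  {ACDE}: card=800000; try (A,hash)→44340, (D,hash)→86440, (A,merge)→684040, (D,nl_idx)→1444040, (D,merge)→1445390, (A,nl)→2403620 …(+1); best=44340 via (A,hash)
  {ABCDE}: card=4000000; try (A,hash)→208820, (D,hash)→425560, (B,hash)→844820, (A,merge)→3808520, (D,nl_idx)→7223160, (D,merge)→8024510 …(+4); best=208820 via (A,hash)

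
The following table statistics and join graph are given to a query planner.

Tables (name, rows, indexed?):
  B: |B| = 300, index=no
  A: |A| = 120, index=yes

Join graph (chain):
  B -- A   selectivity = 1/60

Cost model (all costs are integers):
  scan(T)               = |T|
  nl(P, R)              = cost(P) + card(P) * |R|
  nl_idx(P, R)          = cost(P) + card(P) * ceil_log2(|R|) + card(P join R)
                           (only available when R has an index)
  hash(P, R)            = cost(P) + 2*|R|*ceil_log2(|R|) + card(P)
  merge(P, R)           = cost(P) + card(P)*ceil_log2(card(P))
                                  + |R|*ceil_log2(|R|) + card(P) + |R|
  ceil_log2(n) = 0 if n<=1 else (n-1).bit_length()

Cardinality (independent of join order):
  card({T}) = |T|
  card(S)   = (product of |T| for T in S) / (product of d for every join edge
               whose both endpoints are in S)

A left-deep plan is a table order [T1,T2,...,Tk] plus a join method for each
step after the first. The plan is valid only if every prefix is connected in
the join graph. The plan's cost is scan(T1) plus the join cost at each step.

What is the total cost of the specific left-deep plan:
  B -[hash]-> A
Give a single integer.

2280

step 1: scan B: cost=300, card=300
step 2: join A via hash
    card(P join A) = 300*120/(60) = 600
    cost = 300 + 2*120*7 + 300 = 2280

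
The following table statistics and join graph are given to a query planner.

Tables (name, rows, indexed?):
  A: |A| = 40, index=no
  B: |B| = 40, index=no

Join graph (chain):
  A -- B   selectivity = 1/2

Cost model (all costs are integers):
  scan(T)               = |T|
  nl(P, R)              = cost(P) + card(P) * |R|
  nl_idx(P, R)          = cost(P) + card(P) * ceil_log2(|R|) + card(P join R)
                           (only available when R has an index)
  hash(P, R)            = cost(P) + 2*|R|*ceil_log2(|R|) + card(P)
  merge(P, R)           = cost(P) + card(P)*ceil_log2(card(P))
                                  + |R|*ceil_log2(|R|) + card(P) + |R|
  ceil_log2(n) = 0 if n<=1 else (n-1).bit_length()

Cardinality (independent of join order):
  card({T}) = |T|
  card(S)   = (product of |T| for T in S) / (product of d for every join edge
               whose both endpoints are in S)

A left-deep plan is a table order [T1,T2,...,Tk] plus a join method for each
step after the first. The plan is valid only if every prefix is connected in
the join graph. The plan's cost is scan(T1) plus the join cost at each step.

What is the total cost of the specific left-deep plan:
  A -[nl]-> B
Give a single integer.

step 1: scan A: cost=40, card=40
step 2: join B via nl
    card(P join B) = 40*40/(2) = 800
    cost = 40 + 40*40 = 1640

1640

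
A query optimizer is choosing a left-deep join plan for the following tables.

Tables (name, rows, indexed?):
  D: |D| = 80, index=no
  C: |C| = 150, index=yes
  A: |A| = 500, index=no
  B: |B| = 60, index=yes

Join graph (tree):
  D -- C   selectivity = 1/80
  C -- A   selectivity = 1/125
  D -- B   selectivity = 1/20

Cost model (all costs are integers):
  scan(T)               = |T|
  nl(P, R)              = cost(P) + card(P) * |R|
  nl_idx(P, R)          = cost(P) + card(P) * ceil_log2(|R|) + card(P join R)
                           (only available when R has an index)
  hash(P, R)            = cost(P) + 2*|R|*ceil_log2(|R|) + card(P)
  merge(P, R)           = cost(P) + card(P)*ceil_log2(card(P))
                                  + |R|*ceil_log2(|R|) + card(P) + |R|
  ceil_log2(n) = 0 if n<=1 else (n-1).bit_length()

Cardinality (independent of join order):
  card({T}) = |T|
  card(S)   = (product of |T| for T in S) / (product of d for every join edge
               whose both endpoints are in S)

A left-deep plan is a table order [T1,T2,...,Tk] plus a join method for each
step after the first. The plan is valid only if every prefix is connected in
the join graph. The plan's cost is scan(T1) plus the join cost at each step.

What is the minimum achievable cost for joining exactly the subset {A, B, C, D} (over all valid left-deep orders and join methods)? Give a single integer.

Selinger DP over subsets of {A,B,C,D}:
  {D}: scan cost=80, card=80
  {C}: scan cost=150, card=150
  {A}: scan cost=500, card=500
  {B}: scan cost=60, card=60
  {CD}: card=150; try (C,nl_idx)→870, (D,hash)→1420, (C,merge)→2070, (D,merge)→2140, (C,hash)→2560, (C,nl)→12080 …(+1); best=870 via (C,nl_idx)
  {BD}: card=240; try (B,nl_idx)→800, (B,hash)→880, (D,merge)→1120, (B,merge)→1140, (D,hash)→1240, (D,nl)→4860 …(+1); best=800 via (B,nl_idx)
  {AC}: card=600; try (C,hash)→3400, (C,nl_idx)→5100, (A,merge)→6500, (C,merge)→6850, (A,hash)→9300, (A,nl)→75150 …(+1); best=3400 via (C,hash)
  {ACD}: card=600; try (D,hash)→5120, (A,merge)→7220, (A,hash)→10020, (D,merge)→10640, (D,nl)→51400, (A,nl)→75870; best=5120 via (D,hash)
  {BCD}: card=450; try (B,hash)→1740, (B,nl_idx)→2220, (B,merge)→2640, (C,nl_idx)→3170, (C,hash)→3440, (C,merge)→4310 …(+2); best=1740 via (B,hash)
  {ABCD}: card=1800; try (B,hash)→6440, (B,nl_idx)→10520, (A,hash)→11190, (A,merge)→11240, (B,merge)→12140, (B,nl)→41120 …(+1); best=6440 via (B,hash)

6440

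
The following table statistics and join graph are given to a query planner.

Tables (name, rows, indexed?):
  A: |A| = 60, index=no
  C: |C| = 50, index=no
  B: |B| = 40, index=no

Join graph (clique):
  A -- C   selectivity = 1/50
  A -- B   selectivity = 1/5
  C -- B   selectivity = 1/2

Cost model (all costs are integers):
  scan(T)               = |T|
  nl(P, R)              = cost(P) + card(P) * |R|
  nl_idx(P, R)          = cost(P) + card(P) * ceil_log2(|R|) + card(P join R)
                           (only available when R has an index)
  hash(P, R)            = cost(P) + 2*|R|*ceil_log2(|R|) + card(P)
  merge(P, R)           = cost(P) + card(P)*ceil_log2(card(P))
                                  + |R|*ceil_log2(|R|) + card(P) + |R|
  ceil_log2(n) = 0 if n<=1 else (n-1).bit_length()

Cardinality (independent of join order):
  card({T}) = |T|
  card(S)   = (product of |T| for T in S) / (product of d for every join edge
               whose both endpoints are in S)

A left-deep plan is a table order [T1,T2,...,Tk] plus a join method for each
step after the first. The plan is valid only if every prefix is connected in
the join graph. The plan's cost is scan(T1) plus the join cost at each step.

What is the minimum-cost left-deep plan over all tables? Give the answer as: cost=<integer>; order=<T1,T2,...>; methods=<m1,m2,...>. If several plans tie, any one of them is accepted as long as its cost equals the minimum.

cost=1260; order=A,C,B; methods=hash,hash

Selinger DP (subsets sized 1..n):
  {A}: scan cost=60, card=60
  {C}: scan cost=50, card=50
  {B}: scan cost=40, card=40
  {AC}: card=60; try (C,hash)→720, (A,hash)→820, (A,merge)→820, (C,merge)→830, (A,nl)→3050, (C,nl)→3060; best=720 via (C,hash)
  {AB}: card=480; try (B,hash)→600, (A,merge)→740, (B,merge)→760, (A,hash)→800, (A,nl)→2440, (B,nl)→2460; best=600 via (B,hash)
  {BC}: card=1000; try (B,hash)→580, (C,merge)→670, (C,hash)→680, (B,merge)→680, (C,nl)→2040, (B,nl)→2050; best=580 via (B,hash)
  {ABC}: card=240; try (B,hash)→1260, (B,merge)→1420, (C,hash)→1680, (A,hash)→2300, (B,nl)→3120, (C,merge)→5750 …(+3); best=1260 via (B,hash)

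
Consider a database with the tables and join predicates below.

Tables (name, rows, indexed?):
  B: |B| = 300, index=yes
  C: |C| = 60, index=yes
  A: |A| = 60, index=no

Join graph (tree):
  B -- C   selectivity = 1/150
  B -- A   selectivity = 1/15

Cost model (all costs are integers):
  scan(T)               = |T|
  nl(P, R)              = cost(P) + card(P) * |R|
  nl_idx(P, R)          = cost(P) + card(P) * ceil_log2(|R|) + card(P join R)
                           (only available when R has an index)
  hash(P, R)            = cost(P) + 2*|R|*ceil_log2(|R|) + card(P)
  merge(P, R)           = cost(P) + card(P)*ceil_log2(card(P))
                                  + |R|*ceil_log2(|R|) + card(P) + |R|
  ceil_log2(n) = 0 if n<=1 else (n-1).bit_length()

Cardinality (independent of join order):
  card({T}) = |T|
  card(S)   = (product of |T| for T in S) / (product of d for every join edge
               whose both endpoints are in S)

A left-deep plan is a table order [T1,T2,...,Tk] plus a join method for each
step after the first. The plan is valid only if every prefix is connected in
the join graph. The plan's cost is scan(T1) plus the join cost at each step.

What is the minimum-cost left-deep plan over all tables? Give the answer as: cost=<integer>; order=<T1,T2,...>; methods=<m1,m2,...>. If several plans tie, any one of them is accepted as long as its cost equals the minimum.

Selinger DP (subsets sized 1..n):
  {B}: scan cost=300, card=300
  {C}: scan cost=60, card=60
  {A}: scan cost=60, card=60
  {BC}: card=120; try (B,nl_idx)→720, (C,hash)→1320, (C,nl_idx)→2220, (B,merge)→3480, (C,merge)→3720, (B,hash)→5520 …(+2); best=720 via (B,nl_idx)
  {AB}: card=1200; try (A,hash)→1320, (B,nl_idx)→1800, (B,merge)→3480, (A,merge)→3720, (B,hash)→5520, (B,nl)→18060 …(+1); best=1320 via (A,hash)
  {ABC}: card=480; try (A,hash)→1560, (A,merge)→2100, (C,hash)→3240, (A,nl)→7920, (C,nl_idx)→9000, (C,merge)→16140 …(+1); best=1560 via (A,hash)

cost=1560; order=C,B,A; methods=nl_idx,hash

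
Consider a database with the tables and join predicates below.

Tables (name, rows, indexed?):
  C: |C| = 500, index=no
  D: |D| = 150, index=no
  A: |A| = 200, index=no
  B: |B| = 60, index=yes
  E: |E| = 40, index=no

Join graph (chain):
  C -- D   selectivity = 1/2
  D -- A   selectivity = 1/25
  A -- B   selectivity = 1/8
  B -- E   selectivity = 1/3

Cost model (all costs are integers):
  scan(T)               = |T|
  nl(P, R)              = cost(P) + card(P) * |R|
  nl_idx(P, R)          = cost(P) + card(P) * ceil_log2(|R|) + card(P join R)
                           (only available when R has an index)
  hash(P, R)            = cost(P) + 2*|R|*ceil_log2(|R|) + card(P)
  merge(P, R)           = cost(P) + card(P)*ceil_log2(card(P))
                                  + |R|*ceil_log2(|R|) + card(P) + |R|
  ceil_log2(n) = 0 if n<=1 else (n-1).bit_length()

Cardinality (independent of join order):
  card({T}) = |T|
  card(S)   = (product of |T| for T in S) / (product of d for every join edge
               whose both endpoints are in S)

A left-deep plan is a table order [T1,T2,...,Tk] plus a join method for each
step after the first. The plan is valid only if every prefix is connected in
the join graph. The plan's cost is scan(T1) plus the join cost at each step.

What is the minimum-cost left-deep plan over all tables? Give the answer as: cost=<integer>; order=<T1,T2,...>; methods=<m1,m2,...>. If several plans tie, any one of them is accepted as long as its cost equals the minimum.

cost=143200; order=A,D,B,E,C; methods=hash,hash,hash,hash

Selinger DP (subsets sized 1..n):
  {C}: scan cost=500, card=500
  {D}: scan cost=150, card=150
  {A}: scan cost=200, card=200
  {B}: scan cost=60, card=60
  {E}: scan cost=40, card=40
  {CD}: card=37500; try (D,hash)→3400, (C,merge)→6500, (D,merge)→6850, (C,hash)→9300, (C,nl)→75150, (D,nl)→75500; best=3400 via (D,hash)
  {AD}: card=1200; try (D,hash)→2800, (A,merge)→3300, (D,merge)→3350, (A,hash)→3500, (A,nl)→30150, (D,nl)→30200; best=2800 via (D,hash)
  {AB}: card=1500; try (B,hash)→1120, (A,merge)→2280, (B,merge)→2420, (B,nl_idx)→2900, (A,hash)→3320, (A,nl)→12060 …(+1); best=1120 via (B,hash)
  {BE}: card=800; try (E,hash)→600, (B,merge)→740, (E,merge)→760, (B,hash)→800, (B,nl_idx)→1080, (B,nl)→2440 …(+1); best=600 via (E,hash)
  {ACD}: card=300000; try (C,hash)→13000, (C,merge)→22200, (A,hash)→44100, (C,nl)→602800, (A,merge)→642700, (A,nl)→7503400; best=13000 via (C,hash)
  {ABD}: card=9000; try (B,hash)→4720, (D,hash)→5020, (B,merge)→17620, (B,nl_idx)→19000, (D,merge)→20470, (B,nl)→74800 …(+1); best=4720 via (B,hash)
  {ABE}: card=20000; try (E,hash)→3100, (A,hash)→4600, (A,merge)→11200, (E,merge)→19400, (E,nl)→61120, (A,nl)→160600; best=3100 via (E,hash)
  {ABCD}: card=2250000; try (C,hash)→22720, (C,merge)→144720, (B,hash)→313720, (B,nl_idx)→4063000, (C,nl)→4504720, (B,merge)→6013420 …(+1); best=22720 via (C,hash)
  {ABDE}: card=120000; try (E,hash)→14200, (D,hash)→25500, (E,merge)→140000, (D,merge)→324450, (E,nl)→364720, (D,nl)→3003100; best=14200 via (E,hash)
  {ABCDE}: card=30000000; try (C,hash)→143200, (C,merge)→2179200, (E,hash)→2273200, (E,merge)→51773000, (C,nl)→60014200, (E,nl)→90022720; best=143200 via (C,hash)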